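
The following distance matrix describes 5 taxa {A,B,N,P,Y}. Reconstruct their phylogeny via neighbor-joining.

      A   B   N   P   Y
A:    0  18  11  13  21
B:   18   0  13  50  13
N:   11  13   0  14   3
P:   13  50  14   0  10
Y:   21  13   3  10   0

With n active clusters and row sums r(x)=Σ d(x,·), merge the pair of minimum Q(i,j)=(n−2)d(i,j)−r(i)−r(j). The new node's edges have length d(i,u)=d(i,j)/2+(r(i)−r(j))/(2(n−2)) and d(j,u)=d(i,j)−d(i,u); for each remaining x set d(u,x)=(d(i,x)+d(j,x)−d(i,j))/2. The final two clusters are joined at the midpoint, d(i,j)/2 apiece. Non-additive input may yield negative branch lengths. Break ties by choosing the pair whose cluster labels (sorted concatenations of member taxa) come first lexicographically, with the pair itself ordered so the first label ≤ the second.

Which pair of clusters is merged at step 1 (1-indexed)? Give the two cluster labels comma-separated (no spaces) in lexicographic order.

iteration 1: select A,P (d=13, Q=-111); attach at lengths (5/2, 21/2); label the merged cluster AP
  updated: d(AP,B)=55/2, d(AP,N)=6, d(AP,Y)=9
iteration 2: select AP,N (d=6, Q=-105/2); attach at lengths (65/8, -17/8); label the merged cluster ANP
  updated: d(ANP,B)=69/4, d(ANP,Y)=3
iteration 3: select ANP,B (d=69/4, Q=-133/4); attach at lengths (29/8, 109/8); label the merged cluster ABNP
  updated: d(ABNP,Y)=-5/8
iteration 4: select ABNP,Y (d=-5/8); attach at lengths (-5/16, -5/16); label the merged cluster ABNPY
final tree: ((((A:5/2,P:21/2):65/8,N:-17/8):29/8,B:109/8):-5/16,Y:-5/16)
total length: 285/8

A,P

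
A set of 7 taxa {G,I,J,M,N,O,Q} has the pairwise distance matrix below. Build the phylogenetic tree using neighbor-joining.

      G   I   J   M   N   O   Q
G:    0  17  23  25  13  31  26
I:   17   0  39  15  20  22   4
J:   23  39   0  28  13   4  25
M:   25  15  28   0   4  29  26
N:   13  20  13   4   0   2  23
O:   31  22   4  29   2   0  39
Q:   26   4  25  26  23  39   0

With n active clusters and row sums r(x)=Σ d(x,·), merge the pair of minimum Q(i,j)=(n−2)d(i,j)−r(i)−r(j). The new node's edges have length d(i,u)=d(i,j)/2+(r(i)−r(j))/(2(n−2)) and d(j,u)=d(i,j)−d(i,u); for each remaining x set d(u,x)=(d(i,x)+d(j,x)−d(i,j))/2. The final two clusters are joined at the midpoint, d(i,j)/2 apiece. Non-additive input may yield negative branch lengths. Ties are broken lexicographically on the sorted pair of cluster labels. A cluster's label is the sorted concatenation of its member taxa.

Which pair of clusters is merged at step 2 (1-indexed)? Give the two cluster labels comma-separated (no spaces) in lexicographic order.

J,O

1. join I+Q (d=4, Q=-240) ⇒ IQ; edges |I|=-3/5, |Q|=23/5
  updated: d(G,IQ)=39/2, d(IQ,J)=30, d(IQ,M)=37/2, d(IQ,N)=39/2, d(IQ,O)=57/2
2. join J+O (d=4, Q=-353/2) ⇒ JO; edges |J|=39/16, |O|=25/16
  updated: d(G,JO)=25, d(IQ,JO)=109/4, d(JO,M)=53/2, d(JO,N)=11/2
3. join JO+N (d=11/2, Q=-439/4) ⇒ JNO; edges |JO|=235/24, |N|=-103/24
  updated: d(G,JNO)=65/4, d(IQ,JNO)=165/8, d(JNO,M)=25/2
4. join G+IQ (d=39/2, Q=-643/8) ⇒ GIQ; edges |G|=329/32, |IQ|=295/32
  updated: d(GIQ,JNO)=139/16, d(GIQ,M)=12
5. join GIQ+JNO (d=139/16, Q=-531/16) ⇒ GIJNOQ; edges |GIQ|=131/32, |JNO|=147/32
  updated: d(GIJNOQ,M)=253/32
6. join GIJNOQ+M (d=253/32) ⇒ GIJMNOQ; edges |GIJNOQ|=253/64, |M|=253/64
final tree: (((G:329/32,(I:-3/5,Q:23/5):295/32):131/32,((J:39/16,O:25/16):235/24,N:-103/24):147/32):253/64,M:253/64)
total length: 1587/32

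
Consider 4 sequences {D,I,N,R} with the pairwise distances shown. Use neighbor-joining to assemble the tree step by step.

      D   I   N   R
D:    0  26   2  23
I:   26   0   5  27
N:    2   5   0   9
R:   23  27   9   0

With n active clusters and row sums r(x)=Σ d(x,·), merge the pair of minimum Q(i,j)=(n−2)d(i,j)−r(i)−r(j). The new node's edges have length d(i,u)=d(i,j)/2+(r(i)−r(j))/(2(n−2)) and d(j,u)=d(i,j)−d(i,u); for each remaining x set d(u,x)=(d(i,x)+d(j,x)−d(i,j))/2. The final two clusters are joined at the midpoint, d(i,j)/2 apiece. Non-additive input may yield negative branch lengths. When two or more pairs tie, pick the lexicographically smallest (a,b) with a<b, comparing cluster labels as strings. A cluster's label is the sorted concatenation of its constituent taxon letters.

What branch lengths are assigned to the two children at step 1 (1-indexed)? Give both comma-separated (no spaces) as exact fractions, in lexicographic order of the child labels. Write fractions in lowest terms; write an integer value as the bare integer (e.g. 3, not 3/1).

step 1: merge (D,R) at d=23, Q=-64; branch lengths D→19/2, R→27/2; new cluster DR
  updated: d(DR,I)=15, d(DR,N)=-6
step 2: merge (DR,I) at d=15, Q=-14; branch lengths DR→2, I→13; new cluster DIR
  updated: d(DIR,N)=-8
step 3: merge (DIR,N) at d=-8; branch lengths DIR→-4, N→-4; new cluster DINR
final tree: (((D:19/2,R:27/2):2,I:13):-4,N:-4)
total length: 30

19/2,27/2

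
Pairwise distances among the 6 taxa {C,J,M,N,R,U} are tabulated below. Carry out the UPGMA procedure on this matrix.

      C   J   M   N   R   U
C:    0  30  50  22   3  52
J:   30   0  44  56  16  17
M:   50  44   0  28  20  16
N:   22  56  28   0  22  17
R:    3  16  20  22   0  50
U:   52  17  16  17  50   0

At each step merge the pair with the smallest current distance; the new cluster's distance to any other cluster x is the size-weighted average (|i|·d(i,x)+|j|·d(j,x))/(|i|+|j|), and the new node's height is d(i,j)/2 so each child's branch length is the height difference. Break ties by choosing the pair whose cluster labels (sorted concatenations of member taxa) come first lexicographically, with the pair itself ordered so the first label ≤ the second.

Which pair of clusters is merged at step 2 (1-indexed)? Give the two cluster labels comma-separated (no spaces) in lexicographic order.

M,U

1. join C+R (d=3) ⇒ CR; edges |C|=3/2, |R|=3/2
  updated: d(CR,J)=23, d(CR,M)=35, d(CR,N)=22, d(CR,U)=51
2. join M+U (d=16) ⇒ MU; edges |M|=8, |U|=8
  updated: d(CR,MU)=43, d(J,MU)=61/2, d(MU,N)=45/2
3. join CR+N (d=22) ⇒ CNR; edges |CR|=19/2, |N|=11
  updated: d(CNR,J)=34, d(CNR,MU)=217/6
4. join J+MU (d=61/2) ⇒ JMU; edges |J|=61/4, |MU|=29/4
  updated: d(CNR,JMU)=319/9
5. join CNR+JMU (d=319/9) ⇒ CJMNRU; edges |CNR|=121/18, |JMU|=89/36
final tree: (((C:3/2,R:3/2):19/2,N:11):121/18,(J:61/4,(M:8,U:8):29/4):89/36)
total length: 2563/36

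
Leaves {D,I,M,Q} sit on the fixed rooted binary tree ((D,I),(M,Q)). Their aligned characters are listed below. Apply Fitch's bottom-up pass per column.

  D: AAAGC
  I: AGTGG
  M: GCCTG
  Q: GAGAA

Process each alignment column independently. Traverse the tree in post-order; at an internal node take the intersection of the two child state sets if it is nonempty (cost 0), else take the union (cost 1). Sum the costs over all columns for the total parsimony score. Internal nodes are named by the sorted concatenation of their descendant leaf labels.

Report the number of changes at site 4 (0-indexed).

[col 0] DI: children D:{A}, I:{A} ∩→ {A}; cost 0
[col 0] MQ: children M:{G}, Q:{G} ∩→ {G}; cost 0
[col 0] DIMQ: children DI:{A}, MQ:{G} ∪→ {A,G}; cost 1
[col 1] DI: children D:{A}, I:{G} ∪→ {A,G}; cost 1
[col 1] MQ: children M:{C}, Q:{A} ∪→ {A,C}; cost 1
[col 1] DIMQ: children DI:{A,G}, MQ:{A,C} ∩→ {A}; cost 0
[col 2] DI: children D:{A}, I:{T} ∪→ {A,T}; cost 1
[col 2] MQ: children M:{C}, Q:{G} ∪→ {C,G}; cost 1
[col 2] DIMQ: children DI:{A,T}, MQ:{C,G} ∪→ {A,C,G,T}; cost 1
[col 3] DI: children D:{G}, I:{G} ∩→ {G}; cost 0
[col 3] MQ: children M:{T}, Q:{A} ∪→ {A,T}; cost 1
[col 3] DIMQ: children DI:{G}, MQ:{A,T} ∪→ {A,G,T}; cost 1
[col 4] DI: children D:{C}, I:{G} ∪→ {C,G}; cost 1
[col 4] MQ: children M:{G}, Q:{A} ∪→ {A,G}; cost 1
[col 4] DIMQ: children DI:{C,G}, MQ:{A,G} ∩→ {G}; cost 0
per-site changes: [1, 2, 3, 2, 2]; total = 10

2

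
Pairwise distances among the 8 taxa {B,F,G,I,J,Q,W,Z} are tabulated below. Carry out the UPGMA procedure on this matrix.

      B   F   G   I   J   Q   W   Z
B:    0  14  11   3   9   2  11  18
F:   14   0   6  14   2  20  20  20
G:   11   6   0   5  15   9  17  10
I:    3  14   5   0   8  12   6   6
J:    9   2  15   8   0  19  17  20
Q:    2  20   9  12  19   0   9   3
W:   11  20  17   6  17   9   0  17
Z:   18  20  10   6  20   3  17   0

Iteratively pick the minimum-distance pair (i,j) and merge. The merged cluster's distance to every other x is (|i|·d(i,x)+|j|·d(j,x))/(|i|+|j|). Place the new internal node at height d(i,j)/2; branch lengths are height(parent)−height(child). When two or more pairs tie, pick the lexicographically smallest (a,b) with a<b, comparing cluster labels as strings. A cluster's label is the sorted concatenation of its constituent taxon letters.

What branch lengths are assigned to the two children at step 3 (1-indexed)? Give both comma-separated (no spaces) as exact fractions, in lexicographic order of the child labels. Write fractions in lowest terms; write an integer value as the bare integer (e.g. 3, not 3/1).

5/2,5/2

step 1: merge (B,Q) at d=2; branch lengths B→1, Q→1; new cluster BQ
  updated: d(BQ,F)=17, d(BQ,G)=10, d(BQ,I)=15/2, d(BQ,J)=14, d(BQ,W)=10, d(BQ,Z)=21/2
step 2: merge (F,J) at d=2; branch lengths F→1, J→1; new cluster FJ
  updated: d(BQ,FJ)=31/2, d(FJ,G)=21/2, d(FJ,I)=11, d(FJ,W)=37/2, d(FJ,Z)=20
step 3: merge (G,I) at d=5; branch lengths G→5/2, I→5/2; new cluster GI
  updated: d(BQ,GI)=35/4, d(FJ,GI)=43/4, d(GI,W)=23/2, d(GI,Z)=8
step 4: merge (GI,Z) at d=8; branch lengths GI→3/2, Z→4; new cluster GIZ
  updated: d(BQ,GIZ)=28/3, d(FJ,GIZ)=83/6, d(GIZ,W)=40/3
step 5: merge (BQ,GIZ) at d=28/3; branch lengths BQ→11/3, GIZ→2/3; new cluster BGIQZ
  updated: d(BGIQZ,FJ)=29/2, d(BGIQZ,W)=12
step 6: merge (BGIQZ,W) at d=12; branch lengths BGIQZ→4/3, W→6; new cluster BGIQWZ
  updated: d(BGIQWZ,FJ)=91/6
step 7: merge (BGIQWZ,FJ) at d=91/6; branch lengths BGIQWZ→19/12, FJ→79/12; new cluster BFGIJQWZ
final tree: ((((B:1,Q:1):11/3,((G:5/2,I:5/2):3/2,Z:4):2/3):4/3,W:6):19/12,(F:1,J:1):79/12)
total length: 103/3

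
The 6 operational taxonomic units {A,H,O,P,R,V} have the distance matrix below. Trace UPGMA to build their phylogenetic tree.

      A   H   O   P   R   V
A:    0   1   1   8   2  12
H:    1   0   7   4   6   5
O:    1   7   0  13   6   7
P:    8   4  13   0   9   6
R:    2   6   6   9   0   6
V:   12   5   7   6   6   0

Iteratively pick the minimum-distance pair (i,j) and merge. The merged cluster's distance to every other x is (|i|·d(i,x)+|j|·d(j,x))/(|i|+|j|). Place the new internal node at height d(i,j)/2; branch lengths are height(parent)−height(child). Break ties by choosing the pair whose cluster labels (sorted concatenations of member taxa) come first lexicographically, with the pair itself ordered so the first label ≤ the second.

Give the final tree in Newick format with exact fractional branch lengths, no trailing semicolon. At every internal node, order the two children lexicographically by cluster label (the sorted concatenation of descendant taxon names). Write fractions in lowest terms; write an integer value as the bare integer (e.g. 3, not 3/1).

((((A:1/2,H:1/2):3/2,O:2):1/3,R:7/3):5/3,(P:3,V:3):1)

1. join A+H (d=1) ⇒ AH; edges |A|=1/2, |H|=1/2
  updated: d(AH,O)=4, d(AH,P)=6, d(AH,R)=4, d(AH,V)=17/2
2. join AH+O (d=4) ⇒ AHO; edges |AH|=3/2, |O|=2
  updated: d(AHO,P)=25/3, d(AHO,R)=14/3, d(AHO,V)=8
3. join AHO+R (d=14/3) ⇒ AHOR; edges |AHO|=1/3, |R|=7/3
  updated: d(AHOR,P)=17/2, d(AHOR,V)=15/2
4. join P+V (d=6) ⇒ PV; edges |P|=3, |V|=3
  updated: d(AHOR,PV)=8
5. join AHOR+PV (d=8) ⇒ AHOPRV; edges |AHOR|=5/3, |PV|=1
final tree: ((((A:1/2,H:1/2):3/2,O:2):1/3,R:7/3):5/3,(P:3,V:3):1)
total length: 95/6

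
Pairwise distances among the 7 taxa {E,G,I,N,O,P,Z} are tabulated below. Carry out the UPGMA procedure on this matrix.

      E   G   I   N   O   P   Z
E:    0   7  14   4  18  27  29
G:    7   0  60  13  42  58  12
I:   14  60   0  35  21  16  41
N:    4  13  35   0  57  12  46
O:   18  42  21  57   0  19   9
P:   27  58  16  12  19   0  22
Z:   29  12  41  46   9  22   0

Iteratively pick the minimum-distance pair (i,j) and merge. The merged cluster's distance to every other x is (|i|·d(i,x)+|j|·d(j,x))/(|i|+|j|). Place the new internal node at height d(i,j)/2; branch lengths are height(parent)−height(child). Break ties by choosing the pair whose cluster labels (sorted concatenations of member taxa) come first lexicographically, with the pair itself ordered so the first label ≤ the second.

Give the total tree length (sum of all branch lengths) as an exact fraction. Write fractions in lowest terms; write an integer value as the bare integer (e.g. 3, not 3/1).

1. join E+N (d=4) ⇒ EN; edges |E|=2, |N|=2
  updated: d(EN,G)=10, d(EN,I)=49/2, d(EN,O)=75/2, d(EN,P)=39/2, d(EN,Z)=75/2
2. join O+Z (d=9) ⇒ OZ; edges |O|=9/2, |Z|=9/2
  updated: d(EN,OZ)=75/2, d(G,OZ)=27, d(I,OZ)=31, d(OZ,P)=41/2
3. join EN+G (d=10) ⇒ EGN; edges |EN|=3, |G|=5
  updated: d(EGN,I)=109/3, d(EGN,OZ)=34, d(EGN,P)=97/3
4. join I+P (d=16) ⇒ IP; edges |I|=8, |P|=8
  updated: d(EGN,IP)=103/3, d(IP,OZ)=103/4
5. join IP+OZ (d=103/4) ⇒ IOPZ; edges |IP|=39/8, |OZ|=67/8
  updated: d(EGN,IOPZ)=205/6
6. join EGN+IOPZ (d=205/6) ⇒ EGINOPZ; edges |EGN|=145/12, |IOPZ|=101/24
final tree: (((E:2,N:2):3,G:5):145/12,((I:8,P:8):39/8,(O:9/2,Z:9/2):67/8):101/24)
total length: 1597/24

1597/24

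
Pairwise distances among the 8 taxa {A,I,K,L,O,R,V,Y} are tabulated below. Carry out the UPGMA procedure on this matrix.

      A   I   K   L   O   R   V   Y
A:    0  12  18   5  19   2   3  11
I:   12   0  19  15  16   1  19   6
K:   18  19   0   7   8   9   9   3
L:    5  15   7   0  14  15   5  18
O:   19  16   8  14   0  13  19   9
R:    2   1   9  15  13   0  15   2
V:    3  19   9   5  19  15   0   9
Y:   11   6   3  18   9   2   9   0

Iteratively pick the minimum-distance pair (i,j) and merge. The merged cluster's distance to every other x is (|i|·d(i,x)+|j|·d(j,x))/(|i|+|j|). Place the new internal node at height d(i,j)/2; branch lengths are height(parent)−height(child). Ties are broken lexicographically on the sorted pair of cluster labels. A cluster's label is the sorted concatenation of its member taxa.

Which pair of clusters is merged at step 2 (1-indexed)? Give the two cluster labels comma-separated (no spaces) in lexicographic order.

iteration 1: select I,R (d=1); attach at lengths (1/2, 1/2); label the merged cluster IR
  updated: d(A,IR)=7, d(IR,K)=14, d(IR,L)=15, d(IR,O)=29/2, d(IR,V)=17, d(IR,Y)=4
iteration 2: select A,V (d=3); attach at lengths (3/2, 3/2); label the merged cluster AV
  updated: d(AV,IR)=12, d(AV,K)=27/2, d(AV,L)=5, d(AV,O)=19, d(AV,Y)=10
iteration 3: select K,Y (d=3); attach at lengths (3/2, 3/2); label the merged cluster KY
  updated: d(AV,KY)=47/4, d(IR,KY)=9, d(KY,L)=25/2, d(KY,O)=17/2
iteration 4: select AV,L (d=5); attach at lengths (1, 5/2); label the merged cluster ALV
  updated: d(ALV,IR)=13, d(ALV,KY)=12, d(ALV,O)=52/3
iteration 5: select KY,O (d=17/2); attach at lengths (11/4, 17/4); label the merged cluster KOY
  updated: d(ALV,KOY)=124/9, d(IR,KOY)=65/6
iteration 6: select IR,KOY (d=65/6); attach at lengths (59/12, 7/6); label the merged cluster IKORY
  updated: d(ALV,IKORY)=202/15
iteration 7: select ALV,IKORY (d=202/15); attach at lengths (127/30, 79/60); label the merged cluster AIKLORVY
final tree: (((A:3/2,V:3/2):1,L:5/2):127/30,((I:1/2,R:1/2):59/12,((K:3/2,Y:3/2):11/4,O:17/4):7/6):79/60)
total length: 437/15

A,V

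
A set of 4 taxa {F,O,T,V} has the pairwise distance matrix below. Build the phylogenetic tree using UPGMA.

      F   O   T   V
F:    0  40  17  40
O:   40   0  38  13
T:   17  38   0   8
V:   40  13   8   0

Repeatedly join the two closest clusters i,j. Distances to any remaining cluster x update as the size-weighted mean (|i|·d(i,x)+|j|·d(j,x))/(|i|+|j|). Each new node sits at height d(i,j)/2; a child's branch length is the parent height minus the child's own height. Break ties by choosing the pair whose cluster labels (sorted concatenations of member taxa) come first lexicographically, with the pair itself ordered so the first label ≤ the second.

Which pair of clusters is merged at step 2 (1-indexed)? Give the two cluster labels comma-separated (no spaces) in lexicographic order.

1. join T+V (d=8) ⇒ TV; edges |T|=4, |V|=4
  updated: d(F,TV)=57/2, d(O,TV)=51/2
2. join O+TV (d=51/2) ⇒ OTV; edges |O|=51/4, |TV|=35/4
  updated: d(F,OTV)=97/3
3. join F+OTV (d=97/3) ⇒ FOTV; edges |F|=97/6, |OTV|=41/12
final tree: (F:97/6,(O:51/4,(T:4,V:4):35/4):41/12)
total length: 589/12

O,TV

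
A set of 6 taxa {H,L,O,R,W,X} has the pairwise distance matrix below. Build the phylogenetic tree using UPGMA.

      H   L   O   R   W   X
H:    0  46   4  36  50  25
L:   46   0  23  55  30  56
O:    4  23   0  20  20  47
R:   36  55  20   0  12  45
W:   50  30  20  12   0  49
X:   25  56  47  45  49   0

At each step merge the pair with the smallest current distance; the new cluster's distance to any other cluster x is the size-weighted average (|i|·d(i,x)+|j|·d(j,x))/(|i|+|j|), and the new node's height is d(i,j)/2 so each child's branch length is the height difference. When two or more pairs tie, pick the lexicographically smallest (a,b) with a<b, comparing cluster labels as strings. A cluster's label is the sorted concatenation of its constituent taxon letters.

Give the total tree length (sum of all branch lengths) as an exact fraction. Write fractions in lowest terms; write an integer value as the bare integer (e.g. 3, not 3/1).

1. join H+O (d=4) ⇒ HO; edges |H|=2, |O|=2
  updated: d(HO,L)=69/2, d(HO,R)=28, d(HO,W)=35, d(HO,X)=36
2. join R+W (d=12) ⇒ RW; edges |R|=6, |W|=6
  updated: d(HO,RW)=63/2, d(L,RW)=85/2, d(RW,X)=47
3. join HO+RW (d=63/2) ⇒ HORW; edges |HO|=55/4, |RW|=39/4
  updated: d(HORW,L)=77/2, d(HORW,X)=83/2
4. join HORW+L (d=77/2) ⇒ HLORW; edges |HORW|=7/2, |L|=77/4
  updated: d(HLORW,X)=222/5
5. join HLORW+X (d=222/5) ⇒ HLORWX; edges |HLORW|=59/20, |X|=111/5
final tree: ((((H:2,O:2):55/4,(R:6,W:6):39/4):7/2,L:77/4):59/20,X:111/5)
total length: 437/5

437/5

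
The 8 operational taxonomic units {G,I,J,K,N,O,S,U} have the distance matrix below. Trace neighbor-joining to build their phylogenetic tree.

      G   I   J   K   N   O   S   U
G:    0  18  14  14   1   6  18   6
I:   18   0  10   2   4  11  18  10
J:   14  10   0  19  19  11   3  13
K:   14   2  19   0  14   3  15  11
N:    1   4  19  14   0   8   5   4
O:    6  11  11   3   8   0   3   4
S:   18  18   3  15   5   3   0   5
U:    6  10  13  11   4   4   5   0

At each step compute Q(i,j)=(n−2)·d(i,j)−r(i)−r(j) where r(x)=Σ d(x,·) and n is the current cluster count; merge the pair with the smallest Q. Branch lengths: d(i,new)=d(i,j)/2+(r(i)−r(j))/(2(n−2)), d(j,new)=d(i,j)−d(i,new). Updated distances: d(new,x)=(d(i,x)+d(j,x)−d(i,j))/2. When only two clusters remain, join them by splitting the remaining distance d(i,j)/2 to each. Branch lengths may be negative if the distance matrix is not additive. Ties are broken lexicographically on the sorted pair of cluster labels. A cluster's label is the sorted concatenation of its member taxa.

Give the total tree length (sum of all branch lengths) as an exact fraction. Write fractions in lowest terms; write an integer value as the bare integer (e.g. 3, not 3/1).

1. join I+K (d=2, Q=-139) ⇒ IK; edges |I|=7/12, |K|=17/12
  updated: d(G,IK)=15, d(IK,J)=27/2, d(IK,N)=8, d(IK,O)=6, d(IK,S)=31/2, d(IK,U)=19/2
2. join J+S (d=3, Q=-108) ⇒ JS; edges |J|=39/10, |S|=-9/10
  updated: d(G,JS)=29/2, d(IK,JS)=13, d(JS,N)=21/2, d(JS,O)=11/2, d(JS,U)=15/2
3. join G+N (d=1, Q=-70) ⇒ GN; edges |G|=15/8, |N|=-7/8
  updated: d(GN,IK)=11, d(GN,JS)=12, d(GN,O)=13/2, d(GN,U)=9/2
4. join GN+U (d=9/2, Q=-46) ⇒ GNU; edges |GN|=11/3, |U|=5/6
  updated: d(GNU,IK)=8, d(GNU,JS)=15/2, d(GNU,O)=3
5. join GNU+IK (d=8, Q=-59/2) ⇒ GIKNU; edges |GNU|=15/8, |IK|=49/8
  updated: d(GIKNU,JS)=25/4, d(GIKNU,O)=1/2
6. join GIKNU+JS (d=25/4, Q=-49/4) ⇒ GIJKNSU; edges |GIKNU|=5/8, |JS|=45/8
  updated: d(GIJKNSU,O)=-1/8
7. join GIJKNSU+O (d=-1/8) ⇒ GIJKNOSU; edges |GIJKNSU|=-1/16, |O|=-1/16
final tree: (((((G:15/8,N:-7/8):11/3,U:5/6):15/8,(I:7/12,K:17/12):49/8):5/8,(J:39/10,S:-9/10):45/8):-1/16,O:-1/16)
total length: 197/8

197/8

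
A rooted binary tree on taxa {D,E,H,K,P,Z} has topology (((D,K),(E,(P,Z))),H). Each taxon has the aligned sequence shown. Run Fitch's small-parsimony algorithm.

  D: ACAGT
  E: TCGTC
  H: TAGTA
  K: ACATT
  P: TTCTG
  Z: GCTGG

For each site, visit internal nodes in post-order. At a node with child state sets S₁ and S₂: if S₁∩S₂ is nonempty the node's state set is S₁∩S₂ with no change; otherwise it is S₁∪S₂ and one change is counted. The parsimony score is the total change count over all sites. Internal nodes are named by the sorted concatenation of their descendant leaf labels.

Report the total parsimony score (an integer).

12

site 0, node DK: D={A} ∩ K={A} → {A} (+0)
site 0, node PZ: P={T} ∪ Z={G} → {G,T} (+1)
site 0, node EPZ: E={T} ∩ PZ={G,T} → {T} (+0)
site 0, node DEKPZ: DK={A} ∪ EPZ={T} → {A,T} (+1)
site 0, node DEHKPZ: DEKPZ={A,T} ∩ H={T} → {T} (+0)
site 1, node DK: D={C} ∩ K={C} → {C} (+0)
site 1, node PZ: P={T} ∪ Z={C} → {C,T} (+1)
site 1, node EPZ: E={C} ∩ PZ={C,T} → {C} (+0)
site 1, node DEKPZ: DK={C} ∩ EPZ={C} → {C} (+0)
site 1, node DEHKPZ: DEKPZ={C} ∪ H={A} → {A,C} (+1)
site 2, node DK: D={A} ∩ K={A} → {A} (+0)
site 2, node PZ: P={C} ∪ Z={T} → {C,T} (+1)
site 2, node EPZ: E={G} ∪ PZ={C,T} → {C,G,T} (+1)
site 2, node DEKPZ: DK={A} ∪ EPZ={C,G,T} → {A,C,G,T} (+1)
site 2, node DEHKPZ: DEKPZ={A,C,G,T} ∩ H={G} → {G} (+0)
site 3, node DK: D={G} ∪ K={T} → {G,T} (+1)
site 3, node PZ: P={T} ∪ Z={G} → {G,T} (+1)
site 3, node EPZ: E={T} ∩ PZ={G,T} → {T} (+0)
site 3, node DEKPZ: DK={G,T} ∩ EPZ={T} → {T} (+0)
site 3, node DEHKPZ: DEKPZ={T} ∩ H={T} → {T} (+0)
site 4, node DK: D={T} ∩ K={T} → {T} (+0)
site 4, node PZ: P={G} ∩ Z={G} → {G} (+0)
site 4, node EPZ: E={C} ∪ PZ={G} → {C,G} (+1)
site 4, node DEKPZ: DK={T} ∪ EPZ={C,G} → {C,G,T} (+1)
site 4, node DEHKPZ: DEKPZ={C,G,T} ∪ H={A} → {A,C,G,T} (+1)
per-site changes: [2, 2, 3, 2, 3]; total = 12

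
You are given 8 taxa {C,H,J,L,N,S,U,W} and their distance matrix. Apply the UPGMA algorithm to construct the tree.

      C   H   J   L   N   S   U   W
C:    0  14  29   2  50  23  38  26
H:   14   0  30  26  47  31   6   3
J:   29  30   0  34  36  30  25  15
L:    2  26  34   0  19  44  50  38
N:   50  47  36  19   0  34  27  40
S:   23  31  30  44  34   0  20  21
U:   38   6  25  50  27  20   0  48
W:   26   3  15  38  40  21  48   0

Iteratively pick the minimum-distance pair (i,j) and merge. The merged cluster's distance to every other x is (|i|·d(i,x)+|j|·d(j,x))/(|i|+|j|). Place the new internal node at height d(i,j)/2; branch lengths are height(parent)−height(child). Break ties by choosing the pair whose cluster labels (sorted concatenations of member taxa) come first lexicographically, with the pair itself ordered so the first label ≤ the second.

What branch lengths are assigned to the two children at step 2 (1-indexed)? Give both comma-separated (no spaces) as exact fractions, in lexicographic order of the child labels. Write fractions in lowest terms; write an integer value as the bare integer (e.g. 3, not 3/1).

3/2,3/2

iteration 1: select C,L (d=2); attach at lengths (1, 1); label the merged cluster CL
  updated: d(CL,H)=20, d(CL,J)=63/2, d(CL,N)=69/2, d(CL,S)=67/2, d(CL,U)=44, d(CL,W)=32
iteration 2: select H,W (d=3); attach at lengths (3/2, 3/2); label the merged cluster HW
  updated: d(CL,HW)=26, d(HW,J)=45/2, d(HW,N)=87/2, d(HW,S)=26, d(HW,U)=27
iteration 3: select S,U (d=20); attach at lengths (10, 10); label the merged cluster SU
  updated: d(CL,SU)=155/4, d(HW,SU)=53/2, d(J,SU)=55/2, d(N,SU)=61/2
iteration 4: select HW,J (d=45/2); attach at lengths (39/4, 45/4); label the merged cluster HJW
  updated: d(CL,HJW)=167/6, d(HJW,N)=41, d(HJW,SU)=161/6
iteration 5: select HJW,SU (d=161/6); attach at lengths (13/6, 41/12); label the merged cluster HJSUW
  updated: d(CL,HJSUW)=161/5, d(HJSUW,N)=184/5
iteration 6: select CL,HJSUW (d=161/5); attach at lengths (151/10, 161/60); label the merged cluster CHJLSUW
  updated: d(CHJLSUW,N)=253/7
iteration 7: select CHJLSUW,N (d=253/7); attach at lengths (69/35, 253/14); label the merged cluster CHJLNSUW
final tree: (((C:1,L:1):151/10,(((H:3/2,W:3/2):39/4,J:45/4):13/6,(S:10,U:10):41/12):161/60):69/35,N:253/14)
total length: 9388/105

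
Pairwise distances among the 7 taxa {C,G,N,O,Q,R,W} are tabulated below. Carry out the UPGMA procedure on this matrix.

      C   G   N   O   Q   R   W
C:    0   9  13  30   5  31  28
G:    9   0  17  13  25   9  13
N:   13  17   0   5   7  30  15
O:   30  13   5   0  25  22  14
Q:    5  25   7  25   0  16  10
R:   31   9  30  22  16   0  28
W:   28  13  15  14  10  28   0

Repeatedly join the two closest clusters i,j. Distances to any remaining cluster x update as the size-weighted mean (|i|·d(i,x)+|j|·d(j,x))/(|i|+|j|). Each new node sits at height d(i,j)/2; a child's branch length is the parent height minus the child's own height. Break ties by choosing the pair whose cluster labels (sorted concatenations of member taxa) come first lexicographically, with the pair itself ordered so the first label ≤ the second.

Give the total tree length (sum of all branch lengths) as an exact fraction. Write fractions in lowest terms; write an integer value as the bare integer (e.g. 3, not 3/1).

iteration 1: select C,Q (d=5); attach at lengths (5/2, 5/2); label the merged cluster CQ
  updated: d(CQ,G)=17, d(CQ,N)=10, d(CQ,O)=55/2, d(CQ,R)=47/2, d(CQ,W)=19
iteration 2: select N,O (d=5); attach at lengths (5/2, 5/2); label the merged cluster NO
  updated: d(CQ,NO)=75/4, d(G,NO)=15, d(NO,R)=26, d(NO,W)=29/2
iteration 3: select G,R (d=9); attach at lengths (9/2, 9/2); label the merged cluster GR
  updated: d(CQ,GR)=81/4, d(GR,NO)=41/2, d(GR,W)=41/2
iteration 4: select NO,W (d=29/2); attach at lengths (19/4, 29/4); label the merged cluster NOW
  updated: d(CQ,NOW)=113/6, d(GR,NOW)=41/2
iteration 5: select CQ,NOW (d=113/6); attach at lengths (83/12, 13/6); label the merged cluster CNOQW
  updated: d(CNOQW,GR)=102/5
iteration 6: select CNOQW,GR (d=102/5); attach at lengths (47/60, 57/10); label the merged cluster CGNOQRW
final tree: (((C:5/2,Q:5/2):83/12,((N:5/2,O:5/2):19/4,W:29/4):13/6):47/60,(G:9/2,R:9/2):57/10)
total length: 1397/30

1397/30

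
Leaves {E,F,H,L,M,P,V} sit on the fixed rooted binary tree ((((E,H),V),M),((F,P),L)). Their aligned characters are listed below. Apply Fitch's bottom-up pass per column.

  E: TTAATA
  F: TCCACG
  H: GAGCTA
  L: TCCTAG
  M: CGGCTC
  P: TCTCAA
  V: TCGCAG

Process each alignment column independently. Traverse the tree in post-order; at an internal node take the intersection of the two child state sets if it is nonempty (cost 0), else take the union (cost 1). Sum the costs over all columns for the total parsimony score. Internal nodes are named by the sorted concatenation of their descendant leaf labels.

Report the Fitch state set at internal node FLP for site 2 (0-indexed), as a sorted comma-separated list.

C

site 0, node EH: E={T} ∪ H={G} → {G,T} (+1)
site 0, node EHV: EH={G,T} ∩ V={T} → {T} (+0)
site 0, node EHMV: EHV={T} ∪ M={C} → {C,T} (+1)
site 0, node FP: F={T} ∩ P={T} → {T} (+0)
site 0, node FLP: FP={T} ∩ L={T} → {T} (+0)
site 0, node EFHLMPV: EHMV={C,T} ∩ FLP={T} → {T} (+0)
site 1, node EH: E={T} ∪ H={A} → {A,T} (+1)
site 1, node EHV: EH={A,T} ∪ V={C} → {A,C,T} (+1)
site 1, node EHMV: EHV={A,C,T} ∪ M={G} → {A,C,G,T} (+1)
site 1, node FP: F={C} ∩ P={C} → {C} (+0)
site 1, node FLP: FP={C} ∩ L={C} → {C} (+0)
site 1, node EFHLMPV: EHMV={A,C,G,T} ∩ FLP={C} → {C} (+0)
site 2, node EH: E={A} ∪ H={G} → {A,G} (+1)
site 2, node EHV: EH={A,G} ∩ V={G} → {G} (+0)
site 2, node EHMV: EHV={G} ∩ M={G} → {G} (+0)
site 2, node FP: F={C} ∪ P={T} → {C,T} (+1)
site 2, node FLP: FP={C,T} ∩ L={C} → {C} (+0)
site 2, node EFHLMPV: EHMV={G} ∪ FLP={C} → {C,G} (+1)
site 3, node EH: E={A} ∪ H={C} → {A,C} (+1)
site 3, node EHV: EH={A,C} ∩ V={C} → {C} (+0)
site 3, node EHMV: EHV={C} ∩ M={C} → {C} (+0)
site 3, node FP: F={A} ∪ P={C} → {A,C} (+1)
site 3, node FLP: FP={A,C} ∪ L={T} → {A,C,T} (+1)
site 3, node EFHLMPV: EHMV={C} ∩ FLP={A,C,T} → {C} (+0)
site 4, node EH: E={T} ∩ H={T} → {T} (+0)
site 4, node EHV: EH={T} ∪ V={A} → {A,T} (+1)
site 4, node EHMV: EHV={A,T} ∩ M={T} → {T} (+0)
site 4, node FP: F={C} ∪ P={A} → {A,C} (+1)
site 4, node FLP: FP={A,C} ∩ L={A} → {A} (+0)
site 4, node EFHLMPV: EHMV={T} ∪ FLP={A} → {A,T} (+1)
site 5, node EH: E={A} ∩ H={A} → {A} (+0)
site 5, node EHV: EH={A} ∪ V={G} → {A,G} (+1)
site 5, node EHMV: EHV={A,G} ∪ M={C} → {A,C,G} (+1)
site 5, node FP: F={G} ∪ P={A} → {A,G} (+1)
site 5, node FLP: FP={A,G} ∩ L={G} → {G} (+0)
site 5, node EFHLMPV: EHMV={A,C,G} ∩ FLP={G} → {G} (+0)
per-site changes: [2, 3, 3, 3, 3, 3]; total = 17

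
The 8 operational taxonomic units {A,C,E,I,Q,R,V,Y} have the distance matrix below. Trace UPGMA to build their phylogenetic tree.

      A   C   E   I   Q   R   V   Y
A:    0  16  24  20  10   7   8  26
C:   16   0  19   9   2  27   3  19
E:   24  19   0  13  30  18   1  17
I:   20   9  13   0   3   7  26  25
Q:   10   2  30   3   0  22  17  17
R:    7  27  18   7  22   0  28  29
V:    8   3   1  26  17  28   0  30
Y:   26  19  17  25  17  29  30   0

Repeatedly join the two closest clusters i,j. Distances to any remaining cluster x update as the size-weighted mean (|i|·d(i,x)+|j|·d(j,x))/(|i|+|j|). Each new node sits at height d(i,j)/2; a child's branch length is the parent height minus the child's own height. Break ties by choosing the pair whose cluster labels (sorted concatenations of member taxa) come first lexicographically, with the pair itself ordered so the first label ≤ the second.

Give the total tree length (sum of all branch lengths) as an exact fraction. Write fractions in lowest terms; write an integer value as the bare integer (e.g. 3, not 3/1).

1718/35

1. join E+V (d=1) ⇒ EV; edges |E|=1/2, |V|=1/2
  updated: d(A,EV)=16, d(C,EV)=11, d(EV,I)=39/2, d(EV,Q)=47/2, d(EV,R)=23, d(EV,Y)=47/2
2. join C+Q (d=2) ⇒ CQ; edges |C|=1, |Q|=1
  updated: d(A,CQ)=13, d(CQ,EV)=69/4, d(CQ,I)=6, d(CQ,R)=49/2, d(CQ,Y)=18
3. join CQ+I (d=6) ⇒ CIQ; edges |CQ|=2, |I|=3
  updated: d(A,CIQ)=46/3, d(CIQ,EV)=18, d(CIQ,R)=56/3, d(CIQ,Y)=61/3
4. join A+R (d=7) ⇒ AR; edges |A|=7/2, |R|=7/2
  updated: d(AR,CIQ)=17, d(AR,EV)=39/2, d(AR,Y)=55/2
5. join AR+CIQ (d=17) ⇒ ACIQR; edges |AR|=5, |CIQ|=11/2
  updated: d(ACIQR,EV)=93/5, d(ACIQR,Y)=116/5
6. join ACIQR+EV (d=93/5) ⇒ ACEIQRV; edges |ACIQR|=4/5, |EV|=44/5
  updated: d(ACEIQRV,Y)=163/7
7. join ACEIQRV+Y (d=163/7) ⇒ ACEIQRVY; edges |ACEIQRV|=82/35, |Y|=163/14
final tree: ((((A:7/2,R:7/2):5,((C:1,Q:1):2,I:3):11/2):4/5,(E:1/2,V:1/2):44/5):82/35,Y:163/14)
total length: 1718/35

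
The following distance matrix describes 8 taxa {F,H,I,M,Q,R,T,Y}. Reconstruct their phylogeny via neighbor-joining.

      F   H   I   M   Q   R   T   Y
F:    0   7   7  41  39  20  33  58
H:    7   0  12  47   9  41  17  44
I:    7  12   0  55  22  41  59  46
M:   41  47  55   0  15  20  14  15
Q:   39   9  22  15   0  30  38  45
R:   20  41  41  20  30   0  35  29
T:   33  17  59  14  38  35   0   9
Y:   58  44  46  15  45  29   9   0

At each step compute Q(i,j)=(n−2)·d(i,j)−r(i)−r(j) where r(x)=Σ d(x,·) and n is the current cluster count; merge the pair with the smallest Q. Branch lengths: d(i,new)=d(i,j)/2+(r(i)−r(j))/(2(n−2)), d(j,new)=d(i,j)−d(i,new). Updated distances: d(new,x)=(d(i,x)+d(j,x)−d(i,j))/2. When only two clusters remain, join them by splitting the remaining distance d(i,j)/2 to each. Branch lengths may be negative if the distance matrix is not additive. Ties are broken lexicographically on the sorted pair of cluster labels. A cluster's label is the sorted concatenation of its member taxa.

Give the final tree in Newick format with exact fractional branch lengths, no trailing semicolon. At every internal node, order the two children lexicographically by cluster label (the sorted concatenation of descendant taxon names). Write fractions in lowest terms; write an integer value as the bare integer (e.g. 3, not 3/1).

((((((F:5/12,I:79/12):123/20,H:-3/20):303/32,Q:177/32):369/32,R:367/32):233/32,M:61/32):259/64,(T:27/8,Y:45/8):259/64)

iteration 1: select F,I (d=7, Q=-405); attach at lengths (5/12, 79/12); label the merged cluster FI
  updated: d(FI,H)=6, d(FI,M)=89/2, d(FI,Q)=27, d(FI,R)=27, d(FI,T)=85/2, d(FI,Y)=97/2
iteration 2: select FI,H (d=6, Q=-659/2); attach at lengths (123/20, -3/20); label the merged cluster FHI
  updated: d(FHI,M)=171/4, d(FHI,Q)=15, d(FHI,R)=31, d(FHI,T)=107/4, d(FHI,Y)=173/4
iteration 3: select FHI,Q (d=15, Q=-967/4); attach at lengths (303/32, 177/32); label the merged cluster FHIQ
  updated: d(FHIQ,M)=171/8, d(FHIQ,R)=23, d(FHIQ,T)=199/8, d(FHIQ,Y)=293/8
iteration 4: select T,Y (d=9, Q=-291/2); attach at lengths (27/8, 45/8); label the merged cluster TY
  updated: d(FHIQ,TY)=105/4, d(M,TY)=10, d(R,TY)=55/2
iteration 5: select FHIQ,R (d=23, Q=-761/8); attach at lengths (369/32, 367/32); label the merged cluster FHIQR
  updated: d(FHIQR,M)=147/16, d(FHIQR,TY)=123/8
iteration 6: select FHIQR,M (d=147/16, Q=-553/16); attach at lengths (233/32, 61/32); label the merged cluster FHIMQR
  updated: d(FHIMQR,TY)=259/32
iteration 7: select FHIMQR,TY (d=259/32); attach at lengths (259/64, 259/64); label the merged cluster FHIMQRTY
final tree: ((((((F:5/12,I:79/12):123/20,H:-3/20):303/32,Q:177/32):369/32,R:367/32):233/32,M:61/32):259/64,(T:27/8,Y:45/8):259/64)
total length: 2473/32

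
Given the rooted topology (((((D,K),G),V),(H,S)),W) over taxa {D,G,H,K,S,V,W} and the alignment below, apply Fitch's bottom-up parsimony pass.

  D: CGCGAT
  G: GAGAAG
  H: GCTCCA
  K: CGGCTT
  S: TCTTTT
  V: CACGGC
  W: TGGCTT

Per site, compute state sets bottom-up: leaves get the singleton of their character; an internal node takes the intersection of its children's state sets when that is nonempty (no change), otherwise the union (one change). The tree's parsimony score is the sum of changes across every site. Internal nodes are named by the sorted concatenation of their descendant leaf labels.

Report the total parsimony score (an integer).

site 0, node DK: D={C} ∩ K={C} → {C} (+0)
site 0, node DGK: DK={C} ∪ G={G} → {C,G} (+1)
site 0, node DGKV: DGK={C,G} ∩ V={C} → {C} (+0)
site 0, node HS: H={G} ∪ S={T} → {G,T} (+1)
site 0, node DGHKSV: DGKV={C} ∪ HS={G,T} → {C,G,T} (+1)
site 0, node DGHKSVW: DGHKSV={C,G,T} ∩ W={T} → {T} (+0)
site 1, node DK: D={G} ∩ K={G} → {G} (+0)
site 1, node DGK: DK={G} ∪ G={A} → {A,G} (+1)
site 1, node DGKV: DGK={A,G} ∩ V={A} → {A} (+0)
site 1, node HS: H={C} ∩ S={C} → {C} (+0)
site 1, node DGHKSV: DGKV={A} ∪ HS={C} → {A,C} (+1)
site 1, node DGHKSVW: DGHKSV={A,C} ∪ W={G} → {A,C,G} (+1)
site 2, node DK: D={C} ∪ K={G} → {C,G} (+1)
site 2, node DGK: DK={C,G} ∩ G={G} → {G} (+0)
site 2, node DGKV: DGK={G} ∪ V={C} → {C,G} (+1)
site 2, node HS: H={T} ∩ S={T} → {T} (+0)
site 2, node DGHKSV: DGKV={C,G} ∪ HS={T} → {C,G,T} (+1)
site 2, node DGHKSVW: DGHKSV={C,G,T} ∩ W={G} → {G} (+0)
site 3, node DK: D={G} ∪ K={C} → {C,G} (+1)
site 3, node DGK: DK={C,G} ∪ G={A} → {A,C,G} (+1)
site 3, node DGKV: DGK={A,C,G} ∩ V={G} → {G} (+0)
site 3, node HS: H={C} ∪ S={T} → {C,T} (+1)
site 3, node DGHKSV: DGKV={G} ∪ HS={C,T} → {C,G,T} (+1)
site 3, node DGHKSVW: DGHKSV={C,G,T} ∩ W={C} → {C} (+0)
site 4, node DK: D={A} ∪ K={T} → {A,T} (+1)
site 4, node DGK: DK={A,T} ∩ G={A} → {A} (+0)
site 4, node DGKV: DGK={A} ∪ V={G} → {A,G} (+1)
site 4, node HS: H={C} ∪ S={T} → {C,T} (+1)
site 4, node DGHKSV: DGKV={A,G} ∪ HS={C,T} → {A,C,G,T} (+1)
site 4, node DGHKSVW: DGHKSV={A,C,G,T} ∩ W={T} → {T} (+0)
site 5, node DK: D={T} ∩ K={T} → {T} (+0)
site 5, node DGK: DK={T} ∪ G={G} → {G,T} (+1)
site 5, node DGKV: DGK={G,T} ∪ V={C} → {C,G,T} (+1)
site 5, node HS: H={A} ∪ S={T} → {A,T} (+1)
site 5, node DGHKSV: DGKV={C,G,T} ∩ HS={A,T} → {T} (+0)
site 5, node DGHKSVW: DGHKSV={T} ∩ W={T} → {T} (+0)
per-site changes: [3, 3, 3, 4, 4, 3]; total = 20

20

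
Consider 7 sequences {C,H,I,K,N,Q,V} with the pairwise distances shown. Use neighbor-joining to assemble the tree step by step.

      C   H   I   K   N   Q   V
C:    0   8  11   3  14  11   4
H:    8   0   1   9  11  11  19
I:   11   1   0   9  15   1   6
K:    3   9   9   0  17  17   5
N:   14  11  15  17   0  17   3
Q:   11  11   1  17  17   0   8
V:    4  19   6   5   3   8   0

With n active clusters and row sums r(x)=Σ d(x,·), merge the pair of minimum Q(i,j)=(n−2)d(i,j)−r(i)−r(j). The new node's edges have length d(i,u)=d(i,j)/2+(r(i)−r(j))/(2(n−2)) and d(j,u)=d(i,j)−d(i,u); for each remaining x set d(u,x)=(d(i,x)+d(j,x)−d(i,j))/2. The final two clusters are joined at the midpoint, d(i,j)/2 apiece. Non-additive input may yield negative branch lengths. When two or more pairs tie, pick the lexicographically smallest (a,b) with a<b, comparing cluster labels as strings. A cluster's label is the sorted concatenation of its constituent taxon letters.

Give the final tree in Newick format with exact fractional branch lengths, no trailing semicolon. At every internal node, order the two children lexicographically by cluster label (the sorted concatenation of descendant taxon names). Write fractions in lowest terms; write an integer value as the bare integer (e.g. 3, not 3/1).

(((C:5/8,K:19/8):2,(H:29/12,(I:-2,Q:3):37/12):15/4):5/2,(N:47/10,V:-17/10):5/2)

step 1: merge (N,V) at d=3, Q=-107; branch lengths N→47/10, V→-17/10; new cluster NV
  updated: d(C,NV)=15/2, d(H,NV)=27/2, d(I,NV)=9, d(K,NV)=19/2, d(NV,Q)=11
step 2: merge (I,Q) at d=1, Q=-78; branch lengths I→-2, Q→3; new cluster IQ
  updated: d(C,IQ)=21/2, d(H,IQ)=11/2, d(IQ,K)=25/2, d(IQ,NV)=19/2
step 3: merge (H,IQ) at d=11/2, Q=-115/2; branch lengths H→29/12, IQ→37/12; new cluster HIQ
  updated: d(C,HIQ)=13/2, d(HIQ,K)=8, d(HIQ,NV)=35/4
step 4: merge (C,K) at d=3, Q=-63/2; branch lengths C→5/8, K→19/8; new cluster CK
  updated: d(CK,HIQ)=23/4, d(CK,NV)=7
step 5: merge (CK,HIQ) at d=23/4, Q=-43/2; branch lengths CK→2, HIQ→15/4; new cluster CHIKQ
  updated: d(CHIKQ,NV)=5
step 6: merge (CHIKQ,NV) at d=5; branch lengths CHIKQ→5/2, NV→5/2; new cluster CHIKNQV
final tree: (((C:5/8,K:19/8):2,(H:29/12,(I:-2,Q:3):37/12):15/4):5/2,(N:47/10,V:-17/10):5/2)
total length: 93/4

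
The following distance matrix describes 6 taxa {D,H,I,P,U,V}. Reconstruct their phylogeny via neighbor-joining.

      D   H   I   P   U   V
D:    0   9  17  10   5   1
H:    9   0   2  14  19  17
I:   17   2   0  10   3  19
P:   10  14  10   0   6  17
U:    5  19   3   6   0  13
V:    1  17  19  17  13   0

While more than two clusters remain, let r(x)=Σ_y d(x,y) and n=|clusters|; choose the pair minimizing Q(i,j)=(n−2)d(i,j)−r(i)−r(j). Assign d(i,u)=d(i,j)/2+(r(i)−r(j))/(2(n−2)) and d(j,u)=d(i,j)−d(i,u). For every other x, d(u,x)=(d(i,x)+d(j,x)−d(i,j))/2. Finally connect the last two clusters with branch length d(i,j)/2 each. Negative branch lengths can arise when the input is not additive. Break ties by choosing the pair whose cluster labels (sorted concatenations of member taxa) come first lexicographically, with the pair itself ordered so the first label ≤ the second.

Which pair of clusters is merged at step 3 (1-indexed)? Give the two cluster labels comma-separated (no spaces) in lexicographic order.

DV,U

step 1: merge (D,V) at d=1, Q=-105; branch lengths D→-21/8, V→29/8; new cluster DV
  updated: d(DV,H)=25/2, d(DV,I)=35/2, d(DV,P)=13, d(DV,U)=17/2
step 2: merge (H,I) at d=2, Q=-74; branch lengths H→7/2, I→-3/2; new cluster HI
  updated: d(DV,HI)=14, d(HI,P)=11, d(HI,U)=10
step 3: merge (DV,U) at d=17/2, Q=-43; branch lengths DV→7, U→3/2; new cluster DUV
  updated: d(DUV,HI)=31/4, d(DUV,P)=21/4
step 4: merge (DUV,HI) at d=31/4, Q=-24; branch lengths DUV→1, HI→27/4; new cluster DHIUV
  updated: d(DHIUV,P)=17/4
step 5: merge (DHIUV,P) at d=17/4; branch lengths DHIUV→17/8, P→17/8; new cluster DHIPUV
final tree: ((((D:-21/8,V:29/8):7,U:3/2):1,(H:7/2,I:-3/2):27/4):17/8,P:17/8)
total length: 47/2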